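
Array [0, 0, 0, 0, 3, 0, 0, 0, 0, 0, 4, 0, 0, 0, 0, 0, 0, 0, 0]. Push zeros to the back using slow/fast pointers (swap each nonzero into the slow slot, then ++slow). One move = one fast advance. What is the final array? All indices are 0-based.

[3, 4, 0, 0, 0, 0, 0, 0, 0, 0, 0, 0, 0, 0, 0, 0, 0, 0, 0]

slow=0 fast=0: a[fast]=0, fast++
slow=0 fast=1: a[fast]=0, fast++
slow=0 fast=2: a[fast]=0, fast++
slow=0 fast=3: a[fast]=0, fast++
slow=0 fast=4: a[fast]=3≠0 swap→a[0]=3, slow++,fast++
slow=1 fast=5: a[fast]=0, fast++
slow=1 fast=6: a[fast]=0, fast++
slow=1 fast=7: a[fast]=0, fast++
slow=1 fast=8: a[fast]=0, fast++
slow=1 fast=9: a[fast]=0, fast++
slow=1 fast=10: a[fast]=4≠0 swap→a[1]=4, slow++,fast++
slow=2 fast=11: a[fast]=0, fast++
slow=2 fast=12: a[fast]=0, fast++
slow=2 fast=13: a[fast]=0, fast++
slow=2 fast=14: a[fast]=0, fast++
slow=2 fast=15: a[fast]=0, fast++
slow=2 fast=16: a[fast]=0, fast++
slow=2 fast=17: a[fast]=0, fast++
slow=2 fast=18: a[fast]=0, fast++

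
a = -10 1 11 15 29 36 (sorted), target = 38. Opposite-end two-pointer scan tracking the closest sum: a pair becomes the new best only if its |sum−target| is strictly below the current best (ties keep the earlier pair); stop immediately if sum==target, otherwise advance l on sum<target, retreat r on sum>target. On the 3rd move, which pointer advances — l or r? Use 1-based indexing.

[1,6] -10+36=26 d=12 * → l++
[2,6] 1+36=37 d=1 * → l++
[3,6] 11+36=47 d=9 → r--

r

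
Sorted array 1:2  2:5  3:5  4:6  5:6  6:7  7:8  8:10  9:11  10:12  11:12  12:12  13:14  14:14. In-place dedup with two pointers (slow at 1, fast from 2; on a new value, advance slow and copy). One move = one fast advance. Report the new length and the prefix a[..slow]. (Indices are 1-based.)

length 9; prefix = [2, 5, 6, 7, 8, 10, 11, 12, 14]

(s=1,f=2) a[fast]=5≠a[slow]=2 write a[2]=5 → slow++,fast++
(s=2,f=3) a[fast]=5=a[slow] dup → fast++
(s=2,f=4) a[fast]=6≠a[slow]=5 write a[3]=6 → slow++,fast++
(s=3,f=5) a[fast]=6=a[slow] dup → fast++
(s=3,f=6) a[fast]=7≠a[slow]=6 write a[4]=7 → slow++,fast++
(s=4,f=7) a[fast]=8≠a[slow]=7 write a[5]=8 → slow++,fast++
(s=5,f=8) a[fast]=10≠a[slow]=8 write a[6]=10 → slow++,fast++
(s=6,f=9) a[fast]=11≠a[slow]=10 write a[7]=11 → slow++,fast++
(s=7,f=10) a[fast]=12≠a[slow]=11 write a[8]=12 → slow++,fast++
(s=8,f=11) a[fast]=12=a[slow] dup → fast++
(s=8,f=12) a[fast]=12=a[slow] dup → fast++
(s=8,f=13) a[fast]=14≠a[slow]=12 write a[9]=14 → slow++,fast++
(s=9,f=14) a[fast]=14=a[slow] dup → fast++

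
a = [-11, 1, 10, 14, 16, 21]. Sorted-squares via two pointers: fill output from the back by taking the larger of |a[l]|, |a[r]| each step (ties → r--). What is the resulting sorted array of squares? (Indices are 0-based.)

[1, 100, 121, 196, 256, 441]

[0,5] |-11|<=|21| out[5]=441 → r--
[0,4] |-11|<=|16| out[4]=256 → r--
[0,3] |-11|<=|14| out[3]=196 → r--
[0,2] |-11|>|10| out[2]=121 → l++
[1,2] |1|<=|10| out[1]=100 → r--
[1,1] |1|<=|1| out[0]=1 → r--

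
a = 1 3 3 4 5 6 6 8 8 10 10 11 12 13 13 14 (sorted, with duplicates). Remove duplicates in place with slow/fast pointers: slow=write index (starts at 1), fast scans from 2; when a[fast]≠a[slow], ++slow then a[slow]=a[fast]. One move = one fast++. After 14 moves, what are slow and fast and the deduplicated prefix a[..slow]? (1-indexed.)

slow=10, fast=16, prefix=[1, 3, 4, 5, 6, 8, 10, 11, 12, 13]

slow=1 fast=2: a[fast]=3≠a[slow]=1 write a[2]=3, slow++,fast++
slow=2 fast=3: a[fast]=3=a[slow] dup, fast++
slow=2 fast=4: a[fast]=4≠a[slow]=3 write a[3]=4, slow++,fast++
slow=3 fast=5: a[fast]=5≠a[slow]=4 write a[4]=5, slow++,fast++
slow=4 fast=6: a[fast]=6≠a[slow]=5 write a[5]=6, slow++,fast++
slow=5 fast=7: a[fast]=6=a[slow] dup, fast++
slow=5 fast=8: a[fast]=8≠a[slow]=6 write a[6]=8, slow++,fast++
slow=6 fast=9: a[fast]=8=a[slow] dup, fast++
slow=6 fast=10: a[fast]=10≠a[slow]=8 write a[7]=10, slow++,fast++
slow=7 fast=11: a[fast]=10=a[slow] dup, fast++
slow=7 fast=12: a[fast]=11≠a[slow]=10 write a[8]=11, slow++,fast++
slow=8 fast=13: a[fast]=12≠a[slow]=11 write a[9]=12, slow++,fast++
slow=9 fast=14: a[fast]=13≠a[slow]=12 write a[10]=13, slow++,fast++
slow=10 fast=15: a[fast]=13=a[slow] dup, fast++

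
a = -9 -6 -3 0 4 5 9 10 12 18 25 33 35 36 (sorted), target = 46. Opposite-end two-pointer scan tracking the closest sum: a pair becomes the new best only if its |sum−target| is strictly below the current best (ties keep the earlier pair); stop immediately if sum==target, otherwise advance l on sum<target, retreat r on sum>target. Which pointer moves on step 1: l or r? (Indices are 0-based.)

[0,13] -9+36=27 d=19 * → l++

l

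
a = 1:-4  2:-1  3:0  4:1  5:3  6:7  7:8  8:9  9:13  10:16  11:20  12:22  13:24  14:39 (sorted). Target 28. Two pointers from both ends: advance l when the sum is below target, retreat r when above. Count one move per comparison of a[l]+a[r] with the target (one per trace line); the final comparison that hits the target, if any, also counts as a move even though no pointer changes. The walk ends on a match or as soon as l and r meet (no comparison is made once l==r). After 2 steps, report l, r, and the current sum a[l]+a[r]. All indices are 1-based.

l=1 r=14: -4+39=35 >28, r--
l=1 r=13: -4+24=20 <28, l++

l=2, r=13, sum=23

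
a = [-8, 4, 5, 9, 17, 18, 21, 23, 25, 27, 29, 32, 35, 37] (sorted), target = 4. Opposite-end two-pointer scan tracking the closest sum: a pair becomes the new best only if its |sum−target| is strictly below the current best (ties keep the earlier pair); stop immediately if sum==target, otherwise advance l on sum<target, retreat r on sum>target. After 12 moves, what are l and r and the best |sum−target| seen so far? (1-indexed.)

l=2, r=3, best |Δ|=3

l=1 r=14: -8+37=29 d=25 *, r--
l=1 r=13: -8+35=27 d=23 *, r--
l=1 r=12: -8+32=24 d=20 *, r--
l=1 r=11: -8+29=21 d=17 *, r--
l=1 r=10: -8+27=19 d=15 *, r--
l=1 r=9: -8+25=17 d=13 *, r--
l=1 r=8: -8+23=15 d=11 *, r--
l=1 r=7: -8+21=13 d=9 *, r--
l=1 r=6: -8+18=10 d=6 *, r--
l=1 r=5: -8+17=9 d=5 *, r--
l=1 r=4: -8+9=1 d=3 *, l++
l=2 r=4: 4+9=13 d=9, r--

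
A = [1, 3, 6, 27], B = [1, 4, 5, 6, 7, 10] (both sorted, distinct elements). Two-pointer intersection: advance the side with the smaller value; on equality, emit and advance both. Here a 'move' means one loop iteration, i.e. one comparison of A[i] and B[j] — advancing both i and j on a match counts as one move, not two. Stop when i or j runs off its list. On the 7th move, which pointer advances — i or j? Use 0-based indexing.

j

i=0 j=0: 1==1 emit, i++,j++
i=1 j=1: 3<4, i++
i=2 j=1: 6>4, j++
i=2 j=2: 6>5, j++
i=2 j=3: 6==6 emit, i++,j++
i=3 j=4: 27>7, j++
i=3 j=5: 27>10, j++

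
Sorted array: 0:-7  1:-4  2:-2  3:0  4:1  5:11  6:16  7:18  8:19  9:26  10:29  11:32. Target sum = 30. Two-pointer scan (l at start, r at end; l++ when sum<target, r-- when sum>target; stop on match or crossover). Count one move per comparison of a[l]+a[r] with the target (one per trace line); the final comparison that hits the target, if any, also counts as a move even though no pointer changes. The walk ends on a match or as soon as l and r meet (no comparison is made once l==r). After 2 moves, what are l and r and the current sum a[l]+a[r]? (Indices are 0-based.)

l=0 r=11: -7+32=25 <30, l++
l=1 r=11: -4+32=28 <30, l++

l=2, r=11, sum=30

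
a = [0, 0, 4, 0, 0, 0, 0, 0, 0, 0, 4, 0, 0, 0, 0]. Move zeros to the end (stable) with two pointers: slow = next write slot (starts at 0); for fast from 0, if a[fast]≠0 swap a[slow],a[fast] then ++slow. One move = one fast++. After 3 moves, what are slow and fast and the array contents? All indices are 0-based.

slow=1, fast=3, a=[4, 0, 0, 0, 0, 0, 0, 0, 0, 0, 4, 0, 0, 0, 0]

slow=0 fast=0: a[fast]=0, fast++
slow=0 fast=1: a[fast]=0, fast++
slow=0 fast=2: a[fast]=4≠0 swap→a[0]=4, slow++,fast++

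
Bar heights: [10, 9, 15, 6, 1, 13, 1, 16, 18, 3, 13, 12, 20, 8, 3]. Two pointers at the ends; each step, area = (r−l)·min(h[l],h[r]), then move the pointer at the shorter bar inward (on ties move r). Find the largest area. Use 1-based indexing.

l=1 r=15: min(10,3)*14=42 best=42 *, r--
l=1 r=14: min(10,8)*13=104 best=104 *, r--
l=1 r=13: min(10,20)*12=120 best=120 *, l++
l=2 r=13: min(9,20)*11=99 best=120, l++
l=3 r=13: min(15,20)*10=150 best=150 *, l++
l=4 r=13: min(6,20)*9=54 best=150, l++
l=5 r=13: min(1,20)*8=8 best=150, l++
l=6 r=13: min(13,20)*7=91 best=150, l++
l=7 r=13: min(1,20)*6=6 best=150, l++
l=8 r=13: min(16,20)*5=80 best=150, l++
l=9 r=13: min(18,20)*4=72 best=150, l++
l=10 r=13: min(3,20)*3=9 best=150, l++
l=11 r=13: min(13,20)*2=26 best=150, l++
l=12 r=13: min(12,20)*1=12 best=150, l++

max area = 150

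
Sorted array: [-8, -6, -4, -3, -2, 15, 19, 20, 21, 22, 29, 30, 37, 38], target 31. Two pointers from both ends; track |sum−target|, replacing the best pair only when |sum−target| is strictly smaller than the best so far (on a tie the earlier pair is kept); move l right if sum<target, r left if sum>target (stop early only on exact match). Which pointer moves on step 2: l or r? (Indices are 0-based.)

r

l=0 r=13: -8+38=30 d=1 *, l++
l=1 r=13: -6+38=32 d=1, r--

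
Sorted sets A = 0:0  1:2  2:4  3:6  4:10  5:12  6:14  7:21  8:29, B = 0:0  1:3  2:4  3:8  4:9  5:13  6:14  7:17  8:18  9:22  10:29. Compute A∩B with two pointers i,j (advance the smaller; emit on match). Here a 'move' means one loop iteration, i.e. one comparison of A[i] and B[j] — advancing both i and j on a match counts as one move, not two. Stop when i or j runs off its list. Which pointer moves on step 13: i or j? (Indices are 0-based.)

j

[i=0,j=0] 0==0 emit → i++,j++
[i=1,j=1] 2<3 → i++
[i=2,j=1] 4>3 → j++
[i=2,j=2] 4==4 emit → i++,j++
[i=3,j=3] 6<8 → i++
[i=4,j=3] 10>8 → j++
[i=4,j=4] 10>9 → j++
[i=4,j=5] 10<13 → i++
[i=5,j=5] 12<13 → i++
[i=6,j=5] 14>13 → j++
[i=6,j=6] 14==14 emit → i++,j++
[i=7,j=7] 21>17 → j++
[i=7,j=8] 21>18 → j++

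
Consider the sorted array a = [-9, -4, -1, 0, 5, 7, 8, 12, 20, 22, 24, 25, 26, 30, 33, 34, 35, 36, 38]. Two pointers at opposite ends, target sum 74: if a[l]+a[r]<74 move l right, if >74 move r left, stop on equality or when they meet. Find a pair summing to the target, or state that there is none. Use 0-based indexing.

(36, 38)

l=0 r=18: -9+38=29 <74, l++
l=1 r=18: -4+38=34 <74, l++
l=2 r=18: -1+38=37 <74, l++
l=3 r=18: 0+38=38 <74, l++
l=4 r=18: 5+38=43 <74, l++
l=5 r=18: 7+38=45 <74, l++
l=6 r=18: 8+38=46 <74, l++
l=7 r=18: 12+38=50 <74, l++
l=8 r=18: 20+38=58 <74, l++
l=9 r=18: 22+38=60 <74, l++
l=10 r=18: 24+38=62 <74, l++
l=11 r=18: 25+38=63 <74, l++
l=12 r=18: 26+38=64 <74, l++
l=13 r=18: 30+38=68 <74, l++
l=14 r=18: 33+38=71 <74, l++
l=15 r=18: 34+38=72 <74, l++
l=16 r=18: 35+38=73 <74, l++
l=17 r=18: 36+38=74, found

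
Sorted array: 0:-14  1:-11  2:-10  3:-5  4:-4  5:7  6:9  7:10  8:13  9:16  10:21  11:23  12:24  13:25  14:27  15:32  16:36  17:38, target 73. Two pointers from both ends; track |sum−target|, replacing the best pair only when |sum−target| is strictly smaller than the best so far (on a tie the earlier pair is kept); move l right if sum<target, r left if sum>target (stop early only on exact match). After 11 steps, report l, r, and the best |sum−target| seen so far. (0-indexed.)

[0,17] -14+38=24 d=49 * → l++
[1,17] -11+38=27 d=46 * → l++
[2,17] -10+38=28 d=45 * → l++
[3,17] -5+38=33 d=40 * → l++
[4,17] -4+38=34 d=39 * → l++
[5,17] 7+38=45 d=28 * → l++
[6,17] 9+38=47 d=26 * → l++
[7,17] 10+38=48 d=25 * → l++
[8,17] 13+38=51 d=22 * → l++
[9,17] 16+38=54 d=19 * → l++
[10,17] 21+38=59 d=14 * → l++

l=11, r=17, best |Δ|=14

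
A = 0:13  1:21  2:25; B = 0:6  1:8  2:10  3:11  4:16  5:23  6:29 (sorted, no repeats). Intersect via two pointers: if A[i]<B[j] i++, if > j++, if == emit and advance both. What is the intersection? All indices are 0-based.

[i=0,j=0] 13>6 → j++
[i=0,j=1] 13>8 → j++
[i=0,j=2] 13>10 → j++
[i=0,j=3] 13>11 → j++
[i=0,j=4] 13<16 → i++
[i=1,j=4] 21>16 → j++
[i=1,j=5] 21<23 → i++
[i=2,j=5] 25>23 → j++
[i=2,j=6] 25<29 → i++

intersection = []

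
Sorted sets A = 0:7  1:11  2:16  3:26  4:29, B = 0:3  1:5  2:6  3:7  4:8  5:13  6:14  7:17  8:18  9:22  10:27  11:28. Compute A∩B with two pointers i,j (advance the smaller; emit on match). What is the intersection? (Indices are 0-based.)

intersection = [7]

i=0 j=0: 7>3, j++
i=0 j=1: 7>5, j++
i=0 j=2: 7>6, j++
i=0 j=3: 7==7 emit, i++,j++
i=1 j=4: 11>8, j++
i=1 j=5: 11<13, i++
i=2 j=5: 16>13, j++
i=2 j=6: 16>14, j++
i=2 j=7: 16<17, i++
i=3 j=7: 26>17, j++
i=3 j=8: 26>18, j++
i=3 j=9: 26>22, j++
i=3 j=10: 26<27, i++
i=4 j=10: 29>27, j++
i=4 j=11: 29>28, j++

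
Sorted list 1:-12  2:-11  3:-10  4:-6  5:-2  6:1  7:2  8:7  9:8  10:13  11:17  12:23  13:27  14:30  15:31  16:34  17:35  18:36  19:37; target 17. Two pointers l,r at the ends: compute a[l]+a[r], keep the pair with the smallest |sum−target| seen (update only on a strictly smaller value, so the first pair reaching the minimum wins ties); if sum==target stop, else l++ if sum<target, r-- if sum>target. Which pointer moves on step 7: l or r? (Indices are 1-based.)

l

l=1 r=19: -12+37=25 d=8 *, r--
l=1 r=18: -12+36=24 d=7 *, r--
l=1 r=17: -12+35=23 d=6 *, r--
l=1 r=16: -12+34=22 d=5 *, r--
l=1 r=15: -12+31=19 d=2 *, r--
l=1 r=14: -12+30=18 d=1 *, r--
l=1 r=13: -12+27=15 d=2, l++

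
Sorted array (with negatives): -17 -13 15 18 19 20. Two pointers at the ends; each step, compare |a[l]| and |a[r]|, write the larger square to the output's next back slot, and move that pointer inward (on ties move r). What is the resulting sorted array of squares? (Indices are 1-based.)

[169, 225, 289, 324, 361, 400]

l=1 r=6: |-17|<=|20| out[6]=400, r--
l=1 r=5: |-17|<=|19| out[5]=361, r--
l=1 r=4: |-17|<=|18| out[4]=324, r--
l=1 r=3: |-17|>|15| out[3]=289, l++
l=2 r=3: |-13|<=|15| out[2]=225, r--
l=2 r=2: |-13|<=|-13| out[1]=169, r--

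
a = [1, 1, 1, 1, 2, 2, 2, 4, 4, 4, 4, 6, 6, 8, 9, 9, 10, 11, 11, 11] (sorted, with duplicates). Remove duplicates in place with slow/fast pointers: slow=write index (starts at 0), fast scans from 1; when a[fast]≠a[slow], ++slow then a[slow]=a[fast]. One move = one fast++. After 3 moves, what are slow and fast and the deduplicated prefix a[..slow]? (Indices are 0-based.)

(s=0,f=1) a[fast]=1=a[slow] dup → fast++
(s=0,f=2) a[fast]=1=a[slow] dup → fast++
(s=0,f=3) a[fast]=1=a[slow] dup → fast++

slow=0, fast=4, prefix=[1]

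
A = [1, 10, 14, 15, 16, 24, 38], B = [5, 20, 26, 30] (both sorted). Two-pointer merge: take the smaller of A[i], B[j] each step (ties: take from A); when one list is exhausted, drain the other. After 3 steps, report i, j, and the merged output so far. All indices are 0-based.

i=2, j=1, merged so far=[1, 5, 10]

i=0 j=0: A[i]=1<=B[j]=5 take 1, i++
i=1 j=0: A[i]=10>B[j]=5 take 5, j++
i=1 j=1: A[i]=10<=B[j]=20 take 10, i++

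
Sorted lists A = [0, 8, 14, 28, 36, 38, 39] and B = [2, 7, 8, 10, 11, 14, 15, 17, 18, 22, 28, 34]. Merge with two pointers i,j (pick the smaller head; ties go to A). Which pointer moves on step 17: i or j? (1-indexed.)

i

[i=1,j=1] A[i]=0<=B[j]=2 take 0 → i++
[i=2,j=1] A[i]=8>B[j]=2 take 2 → j++
[i=2,j=2] A[i]=8>B[j]=7 take 7 → j++
[i=2,j=3] A[i]=8<=B[j]=8 take 8 → i++
[i=3,j=3] A[i]=14>B[j]=8 take 8 → j++
[i=3,j=4] A[i]=14>B[j]=10 take 10 → j++
[i=3,j=5] A[i]=14>B[j]=11 take 11 → j++
[i=3,j=6] A[i]=14<=B[j]=14 take 14 → i++
[i=4,j=6] A[i]=28>B[j]=14 take 14 → j++
[i=4,j=7] A[i]=28>B[j]=15 take 15 → j++
[i=4,j=8] A[i]=28>B[j]=17 take 17 → j++
[i=4,j=9] A[i]=28>B[j]=18 take 18 → j++
[i=4,j=10] A[i]=28>B[j]=22 take 22 → j++
[i=4,j=11] A[i]=28<=B[j]=28 take 28 → i++
[i=5,j=11] A[i]=36>B[j]=28 take 28 → j++
[i=5,j=12] A[i]=36>B[j]=34 take 34 → j++
[i=5,j=13] B done, take A[i]=36 → i++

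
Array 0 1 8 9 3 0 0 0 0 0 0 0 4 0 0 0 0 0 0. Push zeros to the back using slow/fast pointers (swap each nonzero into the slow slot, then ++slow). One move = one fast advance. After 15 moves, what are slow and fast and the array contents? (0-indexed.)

slow=0 fast=0: a[fast]=0, fast++
slow=0 fast=1: a[fast]=1≠0 swap→a[0]=1, slow++,fast++
slow=1 fast=2: a[fast]=8≠0 swap→a[1]=8, slow++,fast++
slow=2 fast=3: a[fast]=9≠0 swap→a[2]=9, slow++,fast++
slow=3 fast=4: a[fast]=3≠0 swap→a[3]=3, slow++,fast++
slow=4 fast=5: a[fast]=0, fast++
slow=4 fast=6: a[fast]=0, fast++
slow=4 fast=7: a[fast]=0, fast++
slow=4 fast=8: a[fast]=0, fast++
slow=4 fast=9: a[fast]=0, fast++
slow=4 fast=10: a[fast]=0, fast++
slow=4 fast=11: a[fast]=0, fast++
slow=4 fast=12: a[fast]=4≠0 swap→a[4]=4, slow++,fast++
slow=5 fast=13: a[fast]=0, fast++
slow=5 fast=14: a[fast]=0, fast++

slow=5, fast=15, a=[1, 8, 9, 3, 4, 0, 0, 0, 0, 0, 0, 0, 0, 0, 0, 0, 0, 0, 0]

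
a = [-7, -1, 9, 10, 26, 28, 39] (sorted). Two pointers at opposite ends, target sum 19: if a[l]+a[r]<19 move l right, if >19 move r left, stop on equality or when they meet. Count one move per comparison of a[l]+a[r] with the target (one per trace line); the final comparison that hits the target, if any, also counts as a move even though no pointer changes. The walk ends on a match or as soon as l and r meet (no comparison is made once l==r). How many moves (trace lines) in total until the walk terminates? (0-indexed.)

[0,6] -7+39=32 >19 → r--
[0,5] -7+28=21 >19 → r--
[0,4] -7+26=19 → found

3 moves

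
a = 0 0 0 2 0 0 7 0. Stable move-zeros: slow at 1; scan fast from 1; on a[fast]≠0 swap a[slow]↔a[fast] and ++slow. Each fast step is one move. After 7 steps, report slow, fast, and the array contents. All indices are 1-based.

slow=3, fast=8, a=[2, 7, 0, 0, 0, 0, 0, 0]

slow=1 fast=1: a[fast]=0, fast++
slow=1 fast=2: a[fast]=0, fast++
slow=1 fast=3: a[fast]=0, fast++
slow=1 fast=4: a[fast]=2≠0 swap→a[1]=2, slow++,fast++
slow=2 fast=5: a[fast]=0, fast++
slow=2 fast=6: a[fast]=0, fast++
slow=2 fast=7: a[fast]=7≠0 swap→a[2]=7, slow++,fast++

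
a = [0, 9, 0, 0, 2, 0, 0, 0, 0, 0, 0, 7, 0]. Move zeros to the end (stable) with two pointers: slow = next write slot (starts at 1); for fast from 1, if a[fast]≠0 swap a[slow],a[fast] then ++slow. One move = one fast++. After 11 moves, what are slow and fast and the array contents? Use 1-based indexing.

slow=3, fast=12, a=[9, 2, 0, 0, 0, 0, 0, 0, 0, 0, 0, 7, 0]

slow=1 fast=1: a[fast]=0, fast++
slow=1 fast=2: a[fast]=9≠0 swap→a[1]=9, slow++,fast++
slow=2 fast=3: a[fast]=0, fast++
slow=2 fast=4: a[fast]=0, fast++
slow=2 fast=5: a[fast]=2≠0 swap→a[2]=2, slow++,fast++
slow=3 fast=6: a[fast]=0, fast++
slow=3 fast=7: a[fast]=0, fast++
slow=3 fast=8: a[fast]=0, fast++
slow=3 fast=9: a[fast]=0, fast++
slow=3 fast=10: a[fast]=0, fast++
slow=3 fast=11: a[fast]=0, fast++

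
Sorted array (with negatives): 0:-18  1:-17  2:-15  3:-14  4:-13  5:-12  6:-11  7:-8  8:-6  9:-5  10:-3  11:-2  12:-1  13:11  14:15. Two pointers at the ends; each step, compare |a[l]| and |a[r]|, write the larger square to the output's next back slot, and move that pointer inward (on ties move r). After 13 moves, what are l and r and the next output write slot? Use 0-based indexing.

l=0 r=14: |-18|>|15| out[14]=324, l++
l=1 r=14: |-17|>|15| out[13]=289, l++
l=2 r=14: |-15|<=|15| out[12]=225, r--
l=2 r=13: |-15|>|11| out[11]=225, l++
l=3 r=13: |-14|>|11| out[10]=196, l++
l=4 r=13: |-13|>|11| out[9]=169, l++
l=5 r=13: |-12|>|11| out[8]=144, l++
l=6 r=13: |-11|<=|11| out[7]=121, r--
l=6 r=12: |-11|>|-1| out[6]=121, l++
l=7 r=12: |-8|>|-1| out[5]=64, l++
l=8 r=12: |-6|>|-1| out[4]=36, l++
l=9 r=12: |-5|>|-1| out[3]=25, l++
l=10 r=12: |-3|>|-1| out[2]=9, l++

l=11, r=12, next write slot=1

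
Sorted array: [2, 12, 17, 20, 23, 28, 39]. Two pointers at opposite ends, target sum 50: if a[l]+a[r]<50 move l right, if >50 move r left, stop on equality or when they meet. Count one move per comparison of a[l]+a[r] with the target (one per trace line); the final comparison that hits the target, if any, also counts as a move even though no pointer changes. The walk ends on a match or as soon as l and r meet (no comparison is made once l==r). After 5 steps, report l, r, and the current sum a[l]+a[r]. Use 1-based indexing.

l=1 r=7: 2+39=41 <50, l++
l=2 r=7: 12+39=51 >50, r--
l=2 r=6: 12+28=40 <50, l++
l=3 r=6: 17+28=45 <50, l++
l=4 r=6: 20+28=48 <50, l++

l=5, r=6, sum=51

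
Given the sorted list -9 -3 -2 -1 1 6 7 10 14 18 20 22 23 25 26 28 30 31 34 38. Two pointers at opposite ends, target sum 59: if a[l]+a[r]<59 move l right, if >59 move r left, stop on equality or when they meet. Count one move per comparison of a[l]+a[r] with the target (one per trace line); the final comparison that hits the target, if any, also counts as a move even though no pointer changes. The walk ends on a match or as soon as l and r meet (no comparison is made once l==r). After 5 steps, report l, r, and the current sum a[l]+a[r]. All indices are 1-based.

[1,20] -9+38=29 <59 → l++
[2,20] -3+38=35 <59 → l++
[3,20] -2+38=36 <59 → l++
[4,20] -1+38=37 <59 → l++
[5,20] 1+38=39 <59 → l++

l=6, r=20, sum=44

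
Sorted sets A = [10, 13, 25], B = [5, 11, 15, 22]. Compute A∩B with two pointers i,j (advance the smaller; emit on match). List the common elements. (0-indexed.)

intersection = []

i=0 j=0: 10>5, j++
i=0 j=1: 10<11, i++
i=1 j=1: 13>11, j++
i=1 j=2: 13<15, i++
i=2 j=2: 25>15, j++
i=2 j=3: 25>22, j++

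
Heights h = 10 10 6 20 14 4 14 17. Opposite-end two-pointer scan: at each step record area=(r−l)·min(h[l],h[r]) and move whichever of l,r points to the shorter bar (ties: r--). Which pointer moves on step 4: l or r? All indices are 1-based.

r

l=1 r=8: min(10,17)*7=70 best=70 *, l++
l=2 r=8: min(10,17)*6=60 best=70, l++
l=3 r=8: min(6,17)*5=30 best=70, l++
l=4 r=8: min(20,17)*4=68 best=70, r--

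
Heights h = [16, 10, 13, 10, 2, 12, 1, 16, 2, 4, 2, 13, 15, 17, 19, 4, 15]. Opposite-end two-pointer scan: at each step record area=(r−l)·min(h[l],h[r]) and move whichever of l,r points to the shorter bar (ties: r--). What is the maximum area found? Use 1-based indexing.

max area = 240

l=1 r=17: min(16,15)*16=240 best=240 *, r--
l=1 r=16: min(16,4)*15=60 best=240, r--
l=1 r=15: min(16,19)*14=224 best=240, l++
l=2 r=15: min(10,19)*13=130 best=240, l++
l=3 r=15: min(13,19)*12=156 best=240, l++
l=4 r=15: min(10,19)*11=110 best=240, l++
l=5 r=15: min(2,19)*10=20 best=240, l++
l=6 r=15: min(12,19)*9=108 best=240, l++
l=7 r=15: min(1,19)*8=8 best=240, l++
l=8 r=15: min(16,19)*7=112 best=240, l++
l=9 r=15: min(2,19)*6=12 best=240, l++
l=10 r=15: min(4,19)*5=20 best=240, l++
l=11 r=15: min(2,19)*4=8 best=240, l++
l=12 r=15: min(13,19)*3=39 best=240, l++
l=13 r=15: min(15,19)*2=30 best=240, l++
l=14 r=15: min(17,19)*1=17 best=240, l++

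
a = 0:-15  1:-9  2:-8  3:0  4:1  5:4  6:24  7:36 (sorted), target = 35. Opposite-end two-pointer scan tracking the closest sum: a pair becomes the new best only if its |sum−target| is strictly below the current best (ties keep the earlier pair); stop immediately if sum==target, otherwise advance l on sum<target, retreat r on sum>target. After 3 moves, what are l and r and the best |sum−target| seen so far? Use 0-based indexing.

l=3, r=7, best |Δ|=7

l=0 r=7: -15+36=21 d=14 *, l++
l=1 r=7: -9+36=27 d=8 *, l++
l=2 r=7: -8+36=28 d=7 *, l++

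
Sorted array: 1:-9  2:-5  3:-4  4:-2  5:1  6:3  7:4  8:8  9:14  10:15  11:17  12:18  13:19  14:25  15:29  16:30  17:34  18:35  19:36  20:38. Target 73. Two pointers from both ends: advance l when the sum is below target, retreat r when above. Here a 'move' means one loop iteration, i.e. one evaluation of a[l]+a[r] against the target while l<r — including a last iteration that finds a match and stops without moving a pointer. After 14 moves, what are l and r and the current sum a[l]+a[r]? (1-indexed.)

l=1 r=20: -9+38=29 <73, l++
l=2 r=20: -5+38=33 <73, l++
l=3 r=20: -4+38=34 <73, l++
l=4 r=20: -2+38=36 <73, l++
l=5 r=20: 1+38=39 <73, l++
l=6 r=20: 3+38=41 <73, l++
l=7 r=20: 4+38=42 <73, l++
l=8 r=20: 8+38=46 <73, l++
l=9 r=20: 14+38=52 <73, l++
l=10 r=20: 15+38=53 <73, l++
l=11 r=20: 17+38=55 <73, l++
l=12 r=20: 18+38=56 <73, l++
l=13 r=20: 19+38=57 <73, l++
l=14 r=20: 25+38=63 <73, l++

l=15, r=20, sum=67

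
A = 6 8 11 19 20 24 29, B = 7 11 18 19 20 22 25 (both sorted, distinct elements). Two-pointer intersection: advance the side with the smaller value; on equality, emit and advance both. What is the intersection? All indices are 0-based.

[i=0,j=0] 6<7 → i++
[i=1,j=0] 8>7 → j++
[i=1,j=1] 8<11 → i++
[i=2,j=1] 11==11 emit → i++,j++
[i=3,j=2] 19>18 → j++
[i=3,j=3] 19==19 emit → i++,j++
[i=4,j=4] 20==20 emit → i++,j++
[i=5,j=5] 24>22 → j++
[i=5,j=6] 24<25 → i++
[i=6,j=6] 29>25 → j++

intersection = [11, 19, 20]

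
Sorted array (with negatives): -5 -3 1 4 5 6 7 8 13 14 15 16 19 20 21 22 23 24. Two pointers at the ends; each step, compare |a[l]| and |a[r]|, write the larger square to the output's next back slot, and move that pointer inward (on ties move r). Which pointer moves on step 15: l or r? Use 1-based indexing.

l=1 r=18: |-5|<=|24| out[18]=576, r--
l=1 r=17: |-5|<=|23| out[17]=529, r--
l=1 r=16: |-5|<=|22| out[16]=484, r--
l=1 r=15: |-5|<=|21| out[15]=441, r--
l=1 r=14: |-5|<=|20| out[14]=400, r--
l=1 r=13: |-5|<=|19| out[13]=361, r--
l=1 r=12: |-5|<=|16| out[12]=256, r--
l=1 r=11: |-5|<=|15| out[11]=225, r--
l=1 r=10: |-5|<=|14| out[10]=196, r--
l=1 r=9: |-5|<=|13| out[9]=169, r--
l=1 r=8: |-5|<=|8| out[8]=64, r--
l=1 r=7: |-5|<=|7| out[7]=49, r--
l=1 r=6: |-5|<=|6| out[6]=36, r--
l=1 r=5: |-5|<=|5| out[5]=25, r--
l=1 r=4: |-5|>|4| out[4]=25, l++

l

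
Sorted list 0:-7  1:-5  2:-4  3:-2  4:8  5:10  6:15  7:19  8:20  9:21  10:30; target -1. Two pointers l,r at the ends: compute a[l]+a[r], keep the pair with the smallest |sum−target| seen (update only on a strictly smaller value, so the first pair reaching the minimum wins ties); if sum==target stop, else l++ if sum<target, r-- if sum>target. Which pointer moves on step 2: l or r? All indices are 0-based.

[0,10] -7+30=23 d=24 * → r--
[0,9] -7+21=14 d=15 * → r--

r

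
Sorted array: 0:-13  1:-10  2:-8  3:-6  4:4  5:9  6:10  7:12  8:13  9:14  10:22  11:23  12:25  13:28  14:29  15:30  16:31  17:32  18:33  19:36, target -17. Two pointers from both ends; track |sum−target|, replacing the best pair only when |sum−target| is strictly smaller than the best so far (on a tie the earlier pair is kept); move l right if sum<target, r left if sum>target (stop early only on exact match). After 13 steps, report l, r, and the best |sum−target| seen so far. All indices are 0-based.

[0,19] -13+36=23 d=40 * → r--
[0,18] -13+33=20 d=37 * → r--
[0,17] -13+32=19 d=36 * → r--
[0,16] -13+31=18 d=35 * → r--
[0,15] -13+30=17 d=34 * → r--
[0,14] -13+29=16 d=33 * → r--
[0,13] -13+28=15 d=32 * → r--
[0,12] -13+25=12 d=29 * → r--
[0,11] -13+23=10 d=27 * → r--
[0,10] -13+22=9 d=26 * → r--
[0,9] -13+14=1 d=18 * → r--
[0,8] -13+13=0 d=17 * → r--
[0,7] -13+12=-1 d=16 * → r--

l=0, r=6, best |Δ|=16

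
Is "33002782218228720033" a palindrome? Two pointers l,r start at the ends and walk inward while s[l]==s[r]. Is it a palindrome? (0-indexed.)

not a palindrome (mismatch at 9,10)

[0,19] '3'=='3' → l++,r--
[1,18] '3'=='3' → l++,r--
[2,17] '0'=='0' → l++,r--
[3,16] '0'=='0' → l++,r--
[4,15] '2'=='2' → l++,r--
[5,14] '7'=='7' → l++,r--
[6,13] '8'=='8' → l++,r--
[7,12] '2'=='2' → l++,r--
[8,11] '2'=='2' → l++,r--
[9,10] '1'!='8' → stop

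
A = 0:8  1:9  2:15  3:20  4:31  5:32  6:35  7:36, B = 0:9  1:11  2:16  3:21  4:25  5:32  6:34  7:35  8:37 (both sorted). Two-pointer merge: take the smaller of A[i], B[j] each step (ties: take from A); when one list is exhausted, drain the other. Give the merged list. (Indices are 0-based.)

i=0 j=0: A[i]=8<=B[j]=9 take 8, i++
i=1 j=0: A[i]=9<=B[j]=9 take 9, i++
i=2 j=0: A[i]=15>B[j]=9 take 9, j++
i=2 j=1: A[i]=15>B[j]=11 take 11, j++
i=2 j=2: A[i]=15<=B[j]=16 take 15, i++
i=3 j=2: A[i]=20>B[j]=16 take 16, j++
i=3 j=3: A[i]=20<=B[j]=21 take 20, i++
i=4 j=3: A[i]=31>B[j]=21 take 21, j++
i=4 j=4: A[i]=31>B[j]=25 take 25, j++
i=4 j=5: A[i]=31<=B[j]=32 take 31, i++
i=5 j=5: A[i]=32<=B[j]=32 take 32, i++
i=6 j=5: A[i]=35>B[j]=32 take 32, j++
i=6 j=6: A[i]=35>B[j]=34 take 34, j++
i=6 j=7: A[i]=35<=B[j]=35 take 35, i++
i=7 j=7: A[i]=36>B[j]=35 take 35, j++
i=7 j=8: A[i]=36<=B[j]=37 take 36, i++
i=8 j=8: A done, take B[j]=37, j++

[8, 9, 9, 11, 15, 16, 20, 21, 25, 31, 32, 32, 34, 35, 35, 36, 37]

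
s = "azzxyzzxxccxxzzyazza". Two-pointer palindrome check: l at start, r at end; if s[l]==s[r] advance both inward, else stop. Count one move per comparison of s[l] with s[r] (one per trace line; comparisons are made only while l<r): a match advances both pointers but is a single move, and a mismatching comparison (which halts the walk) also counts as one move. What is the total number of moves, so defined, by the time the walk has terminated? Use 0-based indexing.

4 moves

[0,19] 'a'=='a' → l++,r--
[1,18] 'z'=='z' → l++,r--
[2,17] 'z'=='z' → l++,r--
[3,16] 'x'!='a' → stop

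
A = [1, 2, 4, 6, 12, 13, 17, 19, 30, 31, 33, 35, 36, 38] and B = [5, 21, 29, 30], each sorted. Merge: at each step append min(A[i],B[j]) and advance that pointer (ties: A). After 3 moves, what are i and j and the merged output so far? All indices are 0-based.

[i=0,j=0] A[i]=1<=B[j]=5 take 1 → i++
[i=1,j=0] A[i]=2<=B[j]=5 take 2 → i++
[i=2,j=0] A[i]=4<=B[j]=5 take 4 → i++

i=3, j=0, merged so far=[1, 2, 4]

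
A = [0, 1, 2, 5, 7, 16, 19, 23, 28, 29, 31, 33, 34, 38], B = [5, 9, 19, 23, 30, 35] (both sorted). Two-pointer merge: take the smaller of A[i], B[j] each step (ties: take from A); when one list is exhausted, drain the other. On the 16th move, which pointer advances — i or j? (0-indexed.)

[i=0,j=0] A[i]=0<=B[j]=5 take 0 → i++
[i=1,j=0] A[i]=1<=B[j]=5 take 1 → i++
[i=2,j=0] A[i]=2<=B[j]=5 take 2 → i++
[i=3,j=0] A[i]=5<=B[j]=5 take 5 → i++
[i=4,j=0] A[i]=7>B[j]=5 take 5 → j++
[i=4,j=1] A[i]=7<=B[j]=9 take 7 → i++
[i=5,j=1] A[i]=16>B[j]=9 take 9 → j++
[i=5,j=2] A[i]=16<=B[j]=19 take 16 → i++
[i=6,j=2] A[i]=19<=B[j]=19 take 19 → i++
[i=7,j=2] A[i]=23>B[j]=19 take 19 → j++
[i=7,j=3] A[i]=23<=B[j]=23 take 23 → i++
[i=8,j=3] A[i]=28>B[j]=23 take 23 → j++
[i=8,j=4] A[i]=28<=B[j]=30 take 28 → i++
[i=9,j=4] A[i]=29<=B[j]=30 take 29 → i++
[i=10,j=4] A[i]=31>B[j]=30 take 30 → j++
[i=10,j=5] A[i]=31<=B[j]=35 take 31 → i++

i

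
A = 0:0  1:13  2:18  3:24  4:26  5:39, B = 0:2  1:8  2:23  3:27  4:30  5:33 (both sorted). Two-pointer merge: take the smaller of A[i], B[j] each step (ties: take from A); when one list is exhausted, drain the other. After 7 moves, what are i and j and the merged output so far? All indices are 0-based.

[i=0,j=0] A[i]=0<=B[j]=2 take 0 → i++
[i=1,j=0] A[i]=13>B[j]=2 take 2 → j++
[i=1,j=1] A[i]=13>B[j]=8 take 8 → j++
[i=1,j=2] A[i]=13<=B[j]=23 take 13 → i++
[i=2,j=2] A[i]=18<=B[j]=23 take 18 → i++
[i=3,j=2] A[i]=24>B[j]=23 take 23 → j++
[i=3,j=3] A[i]=24<=B[j]=27 take 24 → i++

i=4, j=3, merged so far=[0, 2, 8, 13, 18, 23, 24]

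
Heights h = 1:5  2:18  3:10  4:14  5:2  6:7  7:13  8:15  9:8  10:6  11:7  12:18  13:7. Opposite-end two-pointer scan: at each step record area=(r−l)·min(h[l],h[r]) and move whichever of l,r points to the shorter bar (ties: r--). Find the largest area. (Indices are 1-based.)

max area = 180

[1,13] min(5,7)*12=60 best=60 * → l++
[2,13] min(18,7)*11=77 best=77 * → r--
[2,12] min(18,18)*10=180 best=180 * → r--
[2,11] min(18,7)*9=63 best=180 → r--
[2,10] min(18,6)*8=48 best=180 → r--
[2,9] min(18,8)*7=56 best=180 → r--
[2,8] min(18,15)*6=90 best=180 → r--
[2,7] min(18,13)*5=65 best=180 → r--
[2,6] min(18,7)*4=28 best=180 → r--
[2,5] min(18,2)*3=6 best=180 → r--
[2,4] min(18,14)*2=28 best=180 → r--
[2,3] min(18,10)*1=10 best=180 → r--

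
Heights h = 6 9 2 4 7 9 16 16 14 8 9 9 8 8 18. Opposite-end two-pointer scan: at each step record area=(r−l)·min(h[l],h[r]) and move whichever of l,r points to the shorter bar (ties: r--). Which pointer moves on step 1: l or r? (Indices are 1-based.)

l

[1,15] min(6,18)*14=84 best=84 * → l++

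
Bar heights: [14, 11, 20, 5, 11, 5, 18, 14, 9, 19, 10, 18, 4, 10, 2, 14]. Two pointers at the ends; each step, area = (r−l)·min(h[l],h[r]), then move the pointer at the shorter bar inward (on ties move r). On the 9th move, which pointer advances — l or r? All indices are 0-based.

[0,15] min(14,14)*15=210 best=210 * → r--
[0,14] min(14,2)*14=28 best=210 → r--
[0,13] min(14,10)*13=130 best=210 → r--
[0,12] min(14,4)*12=48 best=210 → r--
[0,11] min(14,18)*11=154 best=210 → l++
[1,11] min(11,18)*10=110 best=210 → l++
[2,11] min(20,18)*9=162 best=210 → r--
[2,10] min(20,10)*8=80 best=210 → r--
[2,9] min(20,19)*7=133 best=210 → r--

r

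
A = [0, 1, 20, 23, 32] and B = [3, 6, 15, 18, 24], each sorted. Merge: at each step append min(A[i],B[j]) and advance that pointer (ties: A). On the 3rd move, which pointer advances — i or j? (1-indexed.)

j

i=1 j=1: A[i]=0<=B[j]=3 take 0, i++
i=2 j=1: A[i]=1<=B[j]=3 take 1, i++
i=3 j=1: A[i]=20>B[j]=3 take 3, j++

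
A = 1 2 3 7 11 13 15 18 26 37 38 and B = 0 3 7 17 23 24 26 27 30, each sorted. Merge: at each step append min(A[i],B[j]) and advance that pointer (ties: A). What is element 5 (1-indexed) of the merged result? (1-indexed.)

[i=1,j=1] A[i]=1>B[j]=0 take 0 → j++
[i=1,j=2] A[i]=1<=B[j]=3 take 1 → i++
[i=2,j=2] A[i]=2<=B[j]=3 take 2 → i++
[i=3,j=2] A[i]=3<=B[j]=3 take 3 → i++
[i=4,j=2] A[i]=7>B[j]=3 take 3 → j++
[i=4,j=3] A[i]=7<=B[j]=7 take 7 → i++
[i=5,j=3] A[i]=11>B[j]=7 take 7 → j++
[i=5,j=4] A[i]=11<=B[j]=17 take 11 → i++
[i=6,j=4] A[i]=13<=B[j]=17 take 13 → i++
[i=7,j=4] A[i]=15<=B[j]=17 take 15 → i++
[i=8,j=4] A[i]=18>B[j]=17 take 17 → j++
[i=8,j=5] A[i]=18<=B[j]=23 take 18 → i++
[i=9,j=5] A[i]=26>B[j]=23 take 23 → j++
[i=9,j=6] A[i]=26>B[j]=24 take 24 → j++
[i=9,j=7] A[i]=26<=B[j]=26 take 26 → i++
[i=10,j=7] A[i]=37>B[j]=26 take 26 → j++
[i=10,j=8] A[i]=37>B[j]=27 take 27 → j++
[i=10,j=9] A[i]=37>B[j]=30 take 30 → j++
[i=10,j=10] B done, take A[i]=37 → i++
[i=11,j=10] B done, take A[i]=38 → i++

merged[5] = 3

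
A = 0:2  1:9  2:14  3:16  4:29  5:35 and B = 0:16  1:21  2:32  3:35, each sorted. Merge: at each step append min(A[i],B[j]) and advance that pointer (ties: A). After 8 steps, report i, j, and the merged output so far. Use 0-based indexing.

i=5, j=3, merged so far=[2, 9, 14, 16, 16, 21, 29, 32]

i=0 j=0: A[i]=2<=B[j]=16 take 2, i++
i=1 j=0: A[i]=9<=B[j]=16 take 9, i++
i=2 j=0: A[i]=14<=B[j]=16 take 14, i++
i=3 j=0: A[i]=16<=B[j]=16 take 16, i++
i=4 j=0: A[i]=29>B[j]=16 take 16, j++
i=4 j=1: A[i]=29>B[j]=21 take 21, j++
i=4 j=2: A[i]=29<=B[j]=32 take 29, i++
i=5 j=2: A[i]=35>B[j]=32 take 32, j++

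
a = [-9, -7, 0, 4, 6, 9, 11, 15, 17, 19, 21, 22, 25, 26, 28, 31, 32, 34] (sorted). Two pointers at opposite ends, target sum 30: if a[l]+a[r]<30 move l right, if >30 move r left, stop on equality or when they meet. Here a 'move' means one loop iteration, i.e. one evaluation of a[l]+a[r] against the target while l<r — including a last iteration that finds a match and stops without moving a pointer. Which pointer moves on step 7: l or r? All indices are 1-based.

r

[1,18] -9+34=25 <30 → l++
[2,18] -7+34=27 <30 → l++
[3,18] 0+34=34 >30 → r--
[3,17] 0+32=32 >30 → r--
[3,16] 0+31=31 >30 → r--
[3,15] 0+28=28 <30 → l++
[4,15] 4+28=32 >30 → r--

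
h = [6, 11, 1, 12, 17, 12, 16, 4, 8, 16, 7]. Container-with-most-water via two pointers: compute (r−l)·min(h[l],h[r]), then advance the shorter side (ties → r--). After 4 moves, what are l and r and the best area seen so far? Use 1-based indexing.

[1,11] min(6,7)*10=60 best=60 * → l++
[2,11] min(11,7)*9=63 best=63 * → r--
[2,10] min(11,16)*8=88 best=88 * → l++
[3,10] min(1,16)*7=7 best=88 → l++

l=4, r=10, best area=88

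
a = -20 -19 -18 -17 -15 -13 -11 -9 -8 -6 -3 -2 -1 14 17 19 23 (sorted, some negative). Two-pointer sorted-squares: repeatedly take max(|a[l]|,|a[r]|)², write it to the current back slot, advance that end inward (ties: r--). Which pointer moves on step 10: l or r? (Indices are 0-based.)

l

[0,16] |-20|<=|23| out[16]=529 → r--
[0,15] |-20|>|19| out[15]=400 → l++
[1,15] |-19|<=|19| out[14]=361 → r--
[1,14] |-19|>|17| out[13]=361 → l++
[2,14] |-18|>|17| out[12]=324 → l++
[3,14] |-17|<=|17| out[11]=289 → r--
[3,13] |-17|>|14| out[10]=289 → l++
[4,13] |-15|>|14| out[9]=225 → l++
[5,13] |-13|<=|14| out[8]=196 → r--
[5,12] |-13|>|-1| out[7]=169 → l++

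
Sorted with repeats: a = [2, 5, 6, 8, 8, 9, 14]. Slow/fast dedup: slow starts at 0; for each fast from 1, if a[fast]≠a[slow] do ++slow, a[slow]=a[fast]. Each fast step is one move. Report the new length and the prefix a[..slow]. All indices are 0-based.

length 6; prefix = [2, 5, 6, 8, 9, 14]

slow=0 fast=1: a[fast]=5≠a[slow]=2 write a[1]=5, slow++,fast++
slow=1 fast=2: a[fast]=6≠a[slow]=5 write a[2]=6, slow++,fast++
slow=2 fast=3: a[fast]=8≠a[slow]=6 write a[3]=8, slow++,fast++
slow=3 fast=4: a[fast]=8=a[slow] dup, fast++
slow=3 fast=5: a[fast]=9≠a[slow]=8 write a[4]=9, slow++,fast++
slow=4 fast=6: a[fast]=14≠a[slow]=9 write a[5]=14, slow++,fast++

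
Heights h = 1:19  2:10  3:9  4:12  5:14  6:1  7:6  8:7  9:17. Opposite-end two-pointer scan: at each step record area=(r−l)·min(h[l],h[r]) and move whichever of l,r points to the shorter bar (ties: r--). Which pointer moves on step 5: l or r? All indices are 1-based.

r

[1,9] min(19,17)*8=136 best=136 * → r--
[1,8] min(19,7)*7=49 best=136 → r--
[1,7] min(19,6)*6=36 best=136 → r--
[1,6] min(19,1)*5=5 best=136 → r--
[1,5] min(19,14)*4=56 best=136 → r--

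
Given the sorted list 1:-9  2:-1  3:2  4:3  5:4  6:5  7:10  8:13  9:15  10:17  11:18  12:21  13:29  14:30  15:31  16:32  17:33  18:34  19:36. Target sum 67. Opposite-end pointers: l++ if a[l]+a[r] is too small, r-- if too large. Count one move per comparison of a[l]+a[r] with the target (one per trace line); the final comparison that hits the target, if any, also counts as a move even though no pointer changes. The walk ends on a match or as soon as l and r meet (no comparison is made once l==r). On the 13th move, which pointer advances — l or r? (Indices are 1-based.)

l

l=1 r=19: -9+36=27 <67, l++
l=2 r=19: -1+36=35 <67, l++
l=3 r=19: 2+36=38 <67, l++
l=4 r=19: 3+36=39 <67, l++
l=5 r=19: 4+36=40 <67, l++
l=6 r=19: 5+36=41 <67, l++
l=7 r=19: 10+36=46 <67, l++
l=8 r=19: 13+36=49 <67, l++
l=9 r=19: 15+36=51 <67, l++
l=10 r=19: 17+36=53 <67, l++
l=11 r=19: 18+36=54 <67, l++
l=12 r=19: 21+36=57 <67, l++
l=13 r=19: 29+36=65 <67, l++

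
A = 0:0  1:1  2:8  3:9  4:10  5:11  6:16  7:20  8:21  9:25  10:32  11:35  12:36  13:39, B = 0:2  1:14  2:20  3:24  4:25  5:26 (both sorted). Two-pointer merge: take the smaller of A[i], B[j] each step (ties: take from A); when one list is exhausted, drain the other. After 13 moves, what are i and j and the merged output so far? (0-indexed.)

i=9, j=4, merged so far=[0, 1, 2, 8, 9, 10, 11, 14, 16, 20, 20, 21, 24]

i=0 j=0: A[i]=0<=B[j]=2 take 0, i++
i=1 j=0: A[i]=1<=B[j]=2 take 1, i++
i=2 j=0: A[i]=8>B[j]=2 take 2, j++
i=2 j=1: A[i]=8<=B[j]=14 take 8, i++
i=3 j=1: A[i]=9<=B[j]=14 take 9, i++
i=4 j=1: A[i]=10<=B[j]=14 take 10, i++
i=5 j=1: A[i]=11<=B[j]=14 take 11, i++
i=6 j=1: A[i]=16>B[j]=14 take 14, j++
i=6 j=2: A[i]=16<=B[j]=20 take 16, i++
i=7 j=2: A[i]=20<=B[j]=20 take 20, i++
i=8 j=2: A[i]=21>B[j]=20 take 20, j++
i=8 j=3: A[i]=21<=B[j]=24 take 21, i++
i=9 j=3: A[i]=25>B[j]=24 take 24, j++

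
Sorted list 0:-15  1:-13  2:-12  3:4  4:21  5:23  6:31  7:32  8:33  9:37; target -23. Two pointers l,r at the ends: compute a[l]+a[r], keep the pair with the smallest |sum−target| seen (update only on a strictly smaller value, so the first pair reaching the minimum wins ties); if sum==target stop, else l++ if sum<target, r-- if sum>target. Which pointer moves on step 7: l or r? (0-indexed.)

r

l=0 r=9: -15+37=22 d=45 *, r--
l=0 r=8: -15+33=18 d=41 *, r--
l=0 r=7: -15+32=17 d=40 *, r--
l=0 r=6: -15+31=16 d=39 *, r--
l=0 r=5: -15+23=8 d=31 *, r--
l=0 r=4: -15+21=6 d=29 *, r--
l=0 r=3: -15+4=-11 d=12 *, r--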